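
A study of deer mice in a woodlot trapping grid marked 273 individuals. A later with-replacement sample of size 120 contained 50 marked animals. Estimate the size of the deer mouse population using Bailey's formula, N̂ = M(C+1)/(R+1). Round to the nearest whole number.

N̂ = 273·(120+1)/(50+1) = 273·121/51 = 33033/51 ≈ 647.7 → 648

N ≈ 648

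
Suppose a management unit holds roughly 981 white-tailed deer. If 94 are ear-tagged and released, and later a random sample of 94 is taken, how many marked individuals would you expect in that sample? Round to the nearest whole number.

expected recaptures ≈ 9

The marked fraction of the population is 94/981, so in a sample of 94 expect C·(M/N) marked.
E[R] = 94 × 94 / 981 = 8836 / 981 ≈ 9.0 → 9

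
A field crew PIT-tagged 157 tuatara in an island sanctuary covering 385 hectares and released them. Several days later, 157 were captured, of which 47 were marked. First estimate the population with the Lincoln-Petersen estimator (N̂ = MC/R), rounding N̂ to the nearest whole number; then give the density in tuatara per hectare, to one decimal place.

N̂ = 157·157/47 = 24649/47 ≈ 524.4 → 524
Density = N̂ / area = 524 / 385 ≈ 1.36 → 1.4 per hectare

density ≈ 1.4 tuatara per hectare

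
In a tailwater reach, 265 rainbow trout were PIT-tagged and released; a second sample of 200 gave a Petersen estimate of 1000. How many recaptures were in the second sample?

R = 53

From N = M·C/R: R = M·C / N = 265·200 / 1000 = 53000 / 1000 = 53.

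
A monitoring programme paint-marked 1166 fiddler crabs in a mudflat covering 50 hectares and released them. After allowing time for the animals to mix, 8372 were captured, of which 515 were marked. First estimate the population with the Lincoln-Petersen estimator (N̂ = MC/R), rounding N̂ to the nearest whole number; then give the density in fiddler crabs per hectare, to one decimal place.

N̂ = 1166·8372/515 = 9761752/515 ≈ 18954.9 → 18955
Density = N̂ / area = 18955 / 50 ≈ 379.10 → 379.1 per hectare

density ≈ 379.1 fiddler crabs per hectare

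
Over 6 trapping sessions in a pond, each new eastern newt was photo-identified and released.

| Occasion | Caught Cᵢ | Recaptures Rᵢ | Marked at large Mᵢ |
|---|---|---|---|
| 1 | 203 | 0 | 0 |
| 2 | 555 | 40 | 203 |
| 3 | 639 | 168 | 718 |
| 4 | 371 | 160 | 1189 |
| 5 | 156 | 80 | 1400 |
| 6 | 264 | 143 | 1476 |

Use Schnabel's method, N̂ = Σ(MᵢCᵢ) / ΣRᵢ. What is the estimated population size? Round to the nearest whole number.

Σ MᵢCᵢ = 0·203 + 203·555 + 718·639 + 1189·371 + 1400·156 + 1476·264 = 0 + 112665 + 458802 + 441119 + 218400 + 389664 = 1620650
Σ Rᵢ = 0 + 40 + 168 + 160 + 80 + 143 = 591
N̂ = 1620650 / 591 ≈ 2742.2 → 2742

N ≈ 2742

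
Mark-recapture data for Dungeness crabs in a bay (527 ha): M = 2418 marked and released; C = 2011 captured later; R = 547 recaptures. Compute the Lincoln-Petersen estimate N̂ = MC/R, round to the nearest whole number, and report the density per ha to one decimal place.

N̂ = 2418·2011/547 = 4862598/547 ≈ 8889.6 → 8890
Density = N̂ / area = 8890 / 527 ≈ 16.87 → 16.9 per ha

density ≈ 16.9 Dungeness crabs per ha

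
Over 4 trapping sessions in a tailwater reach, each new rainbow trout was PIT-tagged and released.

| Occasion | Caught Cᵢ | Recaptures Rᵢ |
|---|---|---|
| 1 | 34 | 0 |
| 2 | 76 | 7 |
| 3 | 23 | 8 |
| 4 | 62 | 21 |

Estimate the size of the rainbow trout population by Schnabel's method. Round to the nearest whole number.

Marked at large before each occasion: Mᵢ = Σⱼ<ᵢ (Cⱼ − Rⱼ) → M1=0, M2=34, M3=103, M4=118
Σ MᵢCᵢ = 0·34 + 34·76 + 103·23 + 118·62 = 0 + 2584 + 2369 + 7316 = 12269
Σ Rᵢ = 0 + 7 + 8 + 21 = 36
N̂ = 12269 / 36 ≈ 340.8 → 341

N ≈ 341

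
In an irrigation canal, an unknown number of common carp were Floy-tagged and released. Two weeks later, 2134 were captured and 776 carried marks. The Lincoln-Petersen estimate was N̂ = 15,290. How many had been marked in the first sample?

From N = M·C/R: M = N·R / C = 15290·776 / 2134 = 11865040 / 2134 = 5560.

M = 5560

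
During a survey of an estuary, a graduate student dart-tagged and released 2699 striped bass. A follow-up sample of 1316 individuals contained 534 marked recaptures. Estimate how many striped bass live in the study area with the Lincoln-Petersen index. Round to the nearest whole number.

N ≈ 6651

N = (2699 × 1316) / 534 = 3551884 / 534 ≈ 6651.47 → 6651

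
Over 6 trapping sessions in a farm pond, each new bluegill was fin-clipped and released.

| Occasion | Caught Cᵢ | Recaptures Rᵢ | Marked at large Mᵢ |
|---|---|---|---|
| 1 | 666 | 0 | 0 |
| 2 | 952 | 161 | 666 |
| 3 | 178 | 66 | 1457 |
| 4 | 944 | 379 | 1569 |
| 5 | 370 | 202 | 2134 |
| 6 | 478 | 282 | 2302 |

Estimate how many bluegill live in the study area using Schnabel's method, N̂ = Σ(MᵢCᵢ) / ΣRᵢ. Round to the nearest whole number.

N ≈ 3912

Σ MᵢCᵢ = 0·666 + 666·952 + 1457·178 + 1569·944 + 2134·370 + 2302·478 = 0 + 634032 + 259346 + 1481136 + 789580 + 1100356 = 4264450
Σ Rᵢ = 0 + 161 + 66 + 379 + 202 + 282 = 1090
N̂ = 4264450 / 1090 ≈ 3912.3 → 3912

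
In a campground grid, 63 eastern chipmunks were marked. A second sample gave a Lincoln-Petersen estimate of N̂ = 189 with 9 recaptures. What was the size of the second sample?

C = 27

From N = M·C/R: C = N·R / M = 189·9 / 63 = 1701 / 63 = 27.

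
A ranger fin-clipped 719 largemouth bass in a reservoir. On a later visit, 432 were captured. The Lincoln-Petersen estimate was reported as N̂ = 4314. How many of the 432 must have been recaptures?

R = 72

From N = M·C/R: R = M·C / N = 719·432 / 4314 = 310608 / 4314 = 72.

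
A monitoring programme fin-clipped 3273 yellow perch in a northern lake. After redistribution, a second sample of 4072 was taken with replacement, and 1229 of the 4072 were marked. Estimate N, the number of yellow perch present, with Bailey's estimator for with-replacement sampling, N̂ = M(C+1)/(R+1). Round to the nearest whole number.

N ≈ 10,838

N̂ = 3273·(4072+1)/(1229+1) = 3273·4073/1230 = 13330929/1230 ≈ 10838.2 → 10838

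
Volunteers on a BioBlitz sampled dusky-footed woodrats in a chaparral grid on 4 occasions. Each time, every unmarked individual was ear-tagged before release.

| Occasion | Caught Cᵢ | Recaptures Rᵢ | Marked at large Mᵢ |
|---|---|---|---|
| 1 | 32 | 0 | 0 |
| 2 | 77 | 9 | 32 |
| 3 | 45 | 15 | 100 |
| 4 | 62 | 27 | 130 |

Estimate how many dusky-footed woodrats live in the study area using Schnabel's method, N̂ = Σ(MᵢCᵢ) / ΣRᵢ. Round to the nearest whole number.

Σ MᵢCᵢ = 0·32 + 32·77 + 100·45 + 130·62 = 0 + 2464 + 4500 + 8060 = 15024
Σ Rᵢ = 0 + 9 + 15 + 27 = 51
N̂ = 15024 / 51 ≈ 294.6 → 295

N ≈ 295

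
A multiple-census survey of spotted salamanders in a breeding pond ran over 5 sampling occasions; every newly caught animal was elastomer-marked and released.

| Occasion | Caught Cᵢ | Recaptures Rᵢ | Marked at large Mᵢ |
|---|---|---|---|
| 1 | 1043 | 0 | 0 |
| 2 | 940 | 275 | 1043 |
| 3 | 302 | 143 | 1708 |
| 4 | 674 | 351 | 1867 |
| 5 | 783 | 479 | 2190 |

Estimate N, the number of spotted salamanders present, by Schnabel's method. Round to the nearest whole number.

Σ MᵢCᵢ = 0·1043 + 1043·940 + 1708·302 + 1867·674 + 2190·783 = 0 + 980420 + 515816 + 1258358 + 1714770 = 4469364
Σ Rᵢ = 0 + 275 + 143 + 351 + 479 = 1248
N̂ = 4469364 / 1248 ≈ 3581.2 → 3581

N ≈ 3581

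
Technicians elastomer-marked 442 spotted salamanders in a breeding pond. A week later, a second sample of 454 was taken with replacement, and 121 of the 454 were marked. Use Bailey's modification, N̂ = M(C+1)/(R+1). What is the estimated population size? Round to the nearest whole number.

N̂ = 442·(454+1)/(121+1) = 442·455/122 = 201110/122 ≈ 1648.4 → 1648

N ≈ 1648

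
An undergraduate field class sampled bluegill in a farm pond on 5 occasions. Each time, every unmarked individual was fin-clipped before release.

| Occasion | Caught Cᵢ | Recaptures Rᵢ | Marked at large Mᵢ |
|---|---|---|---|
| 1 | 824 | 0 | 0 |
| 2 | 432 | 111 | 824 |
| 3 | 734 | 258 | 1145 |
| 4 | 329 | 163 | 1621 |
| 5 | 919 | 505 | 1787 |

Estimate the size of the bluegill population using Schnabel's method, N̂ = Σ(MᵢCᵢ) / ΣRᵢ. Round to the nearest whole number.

N ≈ 3252

Σ MᵢCᵢ = 0·824 + 824·432 + 1145·734 + 1621·329 + 1787·919 = 0 + 355968 + 840430 + 533309 + 1642253 = 3371960
Σ Rᵢ = 0 + 111 + 258 + 163 + 505 = 1037
N̂ = 3371960 / 1037 ≈ 3251.6 → 3252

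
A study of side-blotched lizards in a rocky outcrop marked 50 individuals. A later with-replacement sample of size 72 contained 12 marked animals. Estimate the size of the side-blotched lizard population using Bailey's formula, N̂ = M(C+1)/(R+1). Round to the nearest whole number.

N̂ = 50·(72+1)/(12+1) = 50·73/13 = 3650/13 ≈ 280.8 → 281

N ≈ 281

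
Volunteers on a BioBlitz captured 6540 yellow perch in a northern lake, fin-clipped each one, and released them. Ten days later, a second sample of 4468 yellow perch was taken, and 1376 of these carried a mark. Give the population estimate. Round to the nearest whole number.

N ≈ 21,236

Lincoln-Petersen assumes M/N = R/C, so N = M·C / R.
N = (6540 × 4468) / 1376 = 29220720 / 1376 ≈ 21236.0 → 21236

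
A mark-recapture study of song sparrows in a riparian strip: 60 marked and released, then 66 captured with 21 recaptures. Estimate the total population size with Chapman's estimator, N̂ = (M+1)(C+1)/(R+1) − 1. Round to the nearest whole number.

N̂ = (60+1)(66+1)/(21+1) − 1 = 61·67/22 − 1
= 4087/22 − 1 ≈ 185.8 − 1 ≈ 184.8 → 185

N ≈ 185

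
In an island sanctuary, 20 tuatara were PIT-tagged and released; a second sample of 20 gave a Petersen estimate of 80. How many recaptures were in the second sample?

R = 5

From N = M·C/R: R = M·C / N = 20·20 / 80 = 400 / 80 = 5.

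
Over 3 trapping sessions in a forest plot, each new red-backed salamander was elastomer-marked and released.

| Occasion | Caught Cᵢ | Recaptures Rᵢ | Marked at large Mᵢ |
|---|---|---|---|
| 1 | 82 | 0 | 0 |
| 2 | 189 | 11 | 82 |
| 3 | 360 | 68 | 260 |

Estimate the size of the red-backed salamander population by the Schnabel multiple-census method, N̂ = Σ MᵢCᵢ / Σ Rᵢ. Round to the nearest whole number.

Σ MᵢCᵢ = 0·82 + 82·189 + 260·360 = 0 + 15498 + 93600 = 109098
Σ Rᵢ = 0 + 11 + 68 = 79
N̂ = 109098 / 79 ≈ 1381.0 → 1381

N ≈ 1381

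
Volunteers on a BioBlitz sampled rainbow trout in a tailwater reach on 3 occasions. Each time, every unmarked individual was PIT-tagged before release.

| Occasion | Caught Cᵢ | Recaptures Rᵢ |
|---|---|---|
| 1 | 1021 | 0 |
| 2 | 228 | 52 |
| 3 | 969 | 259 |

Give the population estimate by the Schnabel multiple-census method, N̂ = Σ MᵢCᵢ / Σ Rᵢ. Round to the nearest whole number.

Marked at large before each occasion: Mᵢ = Σⱼ<ᵢ (Cⱼ − Rⱼ) → M1=0, M2=1021, M3=1197
Σ MᵢCᵢ = 0·1021 + 1021·228 + 1197·969 = 0 + 232788 + 1159893 = 1392681
Σ Rᵢ = 0 + 52 + 259 = 311
N̂ = 1392681 / 311 ≈ 4478.1 → 4478

N ≈ 4478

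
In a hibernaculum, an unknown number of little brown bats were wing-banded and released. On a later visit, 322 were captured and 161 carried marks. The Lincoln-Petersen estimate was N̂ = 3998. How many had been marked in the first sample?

M = 1999

From N = M·C/R: M = N·R / C = 3998·161 / 322 = 643678 / 322 = 1999.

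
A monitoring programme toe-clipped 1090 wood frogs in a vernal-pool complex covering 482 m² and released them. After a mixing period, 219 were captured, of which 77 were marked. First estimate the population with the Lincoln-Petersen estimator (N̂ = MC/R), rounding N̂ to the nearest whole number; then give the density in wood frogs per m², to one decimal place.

density ≈ 6.4 wood frogs per m²

N̂ = 1090·219/77 = 238710/77 ≈ 3100.1 → 3100
Density = N̂ / area = 3100 / 482 ≈ 6.43 → 6.4 per m²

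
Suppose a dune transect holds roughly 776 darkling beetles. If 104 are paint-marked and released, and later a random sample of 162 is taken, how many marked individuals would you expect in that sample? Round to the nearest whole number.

expected recaptures ≈ 22

Expected recaptures E[R] = M·C / N.
E[R] = 104 × 162 / 776 = 16848 / 776 ≈ 21.7 → 22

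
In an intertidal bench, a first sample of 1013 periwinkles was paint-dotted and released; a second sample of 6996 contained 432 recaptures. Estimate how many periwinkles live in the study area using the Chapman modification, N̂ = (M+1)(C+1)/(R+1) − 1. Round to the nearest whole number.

N ≈ 16,385

N̂ = (1013+1)(6996+1)/(432+1) − 1 = 1014·6997/433 − 1
= 7094958/433 − 1 ≈ 16385.6 − 1 ≈ 16384.6 → 16385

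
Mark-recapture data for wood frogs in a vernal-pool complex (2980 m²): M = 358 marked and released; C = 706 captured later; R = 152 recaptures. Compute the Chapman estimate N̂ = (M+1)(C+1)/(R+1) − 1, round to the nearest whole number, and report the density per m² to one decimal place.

density ≈ 0.6 wood frogs per m²

N̂ = 359·707/153 − 1 = 253813/153 − 1 ≈ 1657.9 → 1658
Density = N̂ / area = 1658 / 2980 ≈ 0.56 → 0.6 per m²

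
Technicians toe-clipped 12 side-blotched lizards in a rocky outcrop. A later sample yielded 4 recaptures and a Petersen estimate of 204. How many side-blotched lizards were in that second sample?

From N = M·C/R: C = N·R / M = 204·4 / 12 = 816 / 12 = 68.

C = 68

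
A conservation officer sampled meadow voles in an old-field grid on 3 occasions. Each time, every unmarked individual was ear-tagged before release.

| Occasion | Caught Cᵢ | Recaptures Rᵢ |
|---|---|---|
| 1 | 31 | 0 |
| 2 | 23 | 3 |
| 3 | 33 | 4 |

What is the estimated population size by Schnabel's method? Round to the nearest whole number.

N ≈ 342

Marked at large before each occasion: Mᵢ = Σⱼ<ᵢ (Cⱼ − Rⱼ) → M1=0, M2=31, M3=51
Σ MᵢCᵢ = 0·31 + 31·23 + 51·33 = 0 + 713 + 1683 = 2396
Σ Rᵢ = 0 + 3 + 4 = 7
N̂ = 2396 / 7 ≈ 342.3 → 342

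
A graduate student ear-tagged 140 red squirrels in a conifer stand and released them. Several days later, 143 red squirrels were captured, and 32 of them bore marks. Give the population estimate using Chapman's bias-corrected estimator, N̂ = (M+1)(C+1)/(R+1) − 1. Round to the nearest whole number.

N̂ = (140+1)(143+1)/(32+1) − 1 = 141·144/33 − 1
= 20304/33 − 1 ≈ 615.3 − 1 ≈ 614.3 → 614

N ≈ 614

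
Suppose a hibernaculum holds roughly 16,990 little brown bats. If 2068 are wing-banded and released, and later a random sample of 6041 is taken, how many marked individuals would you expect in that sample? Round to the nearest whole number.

expected recaptures ≈ 735

Expected recaptures E[R] = M·C / N.
E[R] = 2068 × 6041 / 16990 = 12492788 / 16990 ≈ 735.3 → 735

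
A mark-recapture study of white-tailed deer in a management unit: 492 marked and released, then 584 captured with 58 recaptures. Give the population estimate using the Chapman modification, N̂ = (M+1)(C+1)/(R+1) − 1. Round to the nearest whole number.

N̂ = (492+1)(584+1)/(58+1) − 1 = 493·585/59 − 1
= 288405/59 − 1 ≈ 4888.2 − 1 ≈ 4887.2 → 4887

N ≈ 4887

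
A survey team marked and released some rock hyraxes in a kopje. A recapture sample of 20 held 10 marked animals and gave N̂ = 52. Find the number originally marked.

From N = M·C/R: M = N·R / C = 52·10 / 20 = 520 / 20 = 26.

M = 26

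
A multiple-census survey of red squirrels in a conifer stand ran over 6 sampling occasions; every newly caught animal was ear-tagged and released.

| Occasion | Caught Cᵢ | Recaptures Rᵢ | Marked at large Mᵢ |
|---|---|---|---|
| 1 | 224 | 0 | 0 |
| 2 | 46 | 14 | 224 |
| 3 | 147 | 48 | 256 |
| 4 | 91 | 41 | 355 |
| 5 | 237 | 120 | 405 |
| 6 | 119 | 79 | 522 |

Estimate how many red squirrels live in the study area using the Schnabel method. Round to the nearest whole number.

N ≈ 789

Σ MᵢCᵢ = 0·224 + 224·46 + 256·147 + 355·91 + 405·237 + 522·119 = 0 + 10304 + 37632 + 32305 + 95985 + 62118 = 238344
Σ Rᵢ = 0 + 14 + 48 + 41 + 120 + 79 = 302
N̂ = 238344 / 302 ≈ 789.2 → 789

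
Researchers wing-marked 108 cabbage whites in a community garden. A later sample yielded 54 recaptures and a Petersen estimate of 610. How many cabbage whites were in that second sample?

C = 305

From N = M·C/R: C = N·R / M = 610·54 / 108 = 32940 / 108 = 305.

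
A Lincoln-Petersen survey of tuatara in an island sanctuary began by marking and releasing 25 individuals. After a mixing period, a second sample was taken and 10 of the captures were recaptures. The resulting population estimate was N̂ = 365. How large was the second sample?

C = 146

From N = M·C/R: C = N·R / M = 365·10 / 25 = 3650 / 25 = 146.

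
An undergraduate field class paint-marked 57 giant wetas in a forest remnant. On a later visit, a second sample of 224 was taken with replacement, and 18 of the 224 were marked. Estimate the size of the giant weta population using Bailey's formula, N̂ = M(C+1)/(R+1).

N̂ = 57·(224+1)/(18+1) = 57·225/19 = 12825/19 = 675

N = 675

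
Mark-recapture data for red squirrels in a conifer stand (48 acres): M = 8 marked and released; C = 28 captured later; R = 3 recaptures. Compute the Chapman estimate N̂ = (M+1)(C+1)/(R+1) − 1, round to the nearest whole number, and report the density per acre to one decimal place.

N̂ = 9·29/4 − 1 = 261/4 − 1 ≈ 64.2 → 64
Density = N̂ / area = 64 / 48 ≈ 1.33 → 1.3 per acre

density ≈ 1.3 red squirrels per acre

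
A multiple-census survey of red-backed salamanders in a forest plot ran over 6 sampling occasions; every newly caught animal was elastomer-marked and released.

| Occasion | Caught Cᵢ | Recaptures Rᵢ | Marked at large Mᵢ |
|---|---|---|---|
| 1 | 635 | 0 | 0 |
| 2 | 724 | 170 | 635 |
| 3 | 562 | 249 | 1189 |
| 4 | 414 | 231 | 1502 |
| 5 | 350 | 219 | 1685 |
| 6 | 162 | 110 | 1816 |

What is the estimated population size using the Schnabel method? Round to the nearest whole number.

Σ MᵢCᵢ = 0·635 + 635·724 + 1189·562 + 1502·414 + 1685·350 + 1816·162 = 0 + 459740 + 668218 + 621828 + 589750 + 294192 = 2633728
Σ Rᵢ = 0 + 170 + 249 + 231 + 219 + 110 = 979
N̂ = 2633728 / 979 ≈ 2690.2 → 2690

N ≈ 2690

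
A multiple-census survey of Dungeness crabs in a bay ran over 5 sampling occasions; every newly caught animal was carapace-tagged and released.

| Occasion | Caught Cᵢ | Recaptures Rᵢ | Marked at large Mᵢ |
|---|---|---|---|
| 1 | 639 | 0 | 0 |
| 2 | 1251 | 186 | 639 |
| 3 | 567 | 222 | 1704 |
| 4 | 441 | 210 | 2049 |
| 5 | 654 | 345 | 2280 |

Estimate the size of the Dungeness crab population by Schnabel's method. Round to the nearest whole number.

N ≈ 4320

Σ MᵢCᵢ = 0·639 + 639·1251 + 1704·567 + 2049·441 + 2280·654 = 0 + 799389 + 966168 + 903609 + 1491120 = 4160286
Σ Rᵢ = 0 + 186 + 222 + 210 + 345 = 963
N̂ = 4160286 / 963 ≈ 4320.1 → 4320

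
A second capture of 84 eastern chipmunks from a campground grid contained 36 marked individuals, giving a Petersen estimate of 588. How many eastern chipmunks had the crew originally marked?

From N = M·C/R: M = N·R / C = 588·36 / 84 = 21168 / 84 = 252.

M = 252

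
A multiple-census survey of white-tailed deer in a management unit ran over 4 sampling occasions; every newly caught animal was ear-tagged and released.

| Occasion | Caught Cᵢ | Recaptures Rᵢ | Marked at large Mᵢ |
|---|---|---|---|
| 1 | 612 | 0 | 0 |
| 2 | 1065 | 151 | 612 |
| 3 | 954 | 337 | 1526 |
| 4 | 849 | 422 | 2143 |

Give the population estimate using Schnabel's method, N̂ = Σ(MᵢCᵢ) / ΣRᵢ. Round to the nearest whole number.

Σ MᵢCᵢ = 0·612 + 612·1065 + 1526·954 + 2143·849 = 0 + 651780 + 1455804 + 1819407 = 3926991
Σ Rᵢ = 0 + 151 + 337 + 422 = 910
N̂ = 3926991 / 910 ≈ 4315.4 → 4315

N ≈ 4315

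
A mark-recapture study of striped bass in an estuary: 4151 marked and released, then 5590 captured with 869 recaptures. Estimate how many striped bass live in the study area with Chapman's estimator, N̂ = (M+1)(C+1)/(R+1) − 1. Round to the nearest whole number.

N̂ = (4151+1)(5590+1)/(869+1) − 1 = 4152·5591/870 − 1
= 23213832/870 − 1 ≈ 26682.6 − 1 ≈ 26681.6 → 26682

N ≈ 26,682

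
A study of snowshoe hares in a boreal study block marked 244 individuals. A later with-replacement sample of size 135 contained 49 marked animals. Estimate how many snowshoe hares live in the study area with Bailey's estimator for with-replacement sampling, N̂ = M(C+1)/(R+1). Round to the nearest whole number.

N̂ = 244·(135+1)/(49+1) = 244·136/50 = 33184/50 ≈ 663.7 → 664

N ≈ 664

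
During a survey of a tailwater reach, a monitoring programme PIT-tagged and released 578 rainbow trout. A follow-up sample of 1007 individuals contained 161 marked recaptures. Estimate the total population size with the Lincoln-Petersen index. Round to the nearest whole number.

The marked fraction in the recapture sample should equal the marked fraction in the population: 161/1007 = 578/N.
N = (578 × 1007) / 161 = 582046 / 161 ≈ 3615.2 → 3615

N ≈ 3615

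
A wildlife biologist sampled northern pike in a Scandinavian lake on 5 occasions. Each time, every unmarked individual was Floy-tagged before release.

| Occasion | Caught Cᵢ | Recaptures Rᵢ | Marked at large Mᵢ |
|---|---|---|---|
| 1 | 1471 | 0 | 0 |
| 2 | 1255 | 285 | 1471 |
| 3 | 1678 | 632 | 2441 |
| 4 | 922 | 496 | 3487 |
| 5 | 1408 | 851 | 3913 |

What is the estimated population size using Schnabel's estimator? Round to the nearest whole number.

N ≈ 6478

Σ MᵢCᵢ = 0·1471 + 1471·1255 + 2441·1678 + 3487·922 + 3913·1408 = 0 + 1846105 + 4095998 + 3215014 + 5509504 = 14666621
Σ Rᵢ = 0 + 285 + 632 + 496 + 851 = 2264
N̂ = 14666621 / 2264 ≈ 6478.2 → 6478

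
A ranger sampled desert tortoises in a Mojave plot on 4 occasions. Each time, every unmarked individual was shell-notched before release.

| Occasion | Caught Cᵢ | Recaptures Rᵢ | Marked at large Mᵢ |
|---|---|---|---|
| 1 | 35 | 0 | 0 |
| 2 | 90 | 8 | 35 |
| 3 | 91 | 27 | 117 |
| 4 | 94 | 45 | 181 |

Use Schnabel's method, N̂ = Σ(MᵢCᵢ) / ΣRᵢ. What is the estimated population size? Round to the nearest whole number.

Σ MᵢCᵢ = 0·35 + 35·90 + 117·91 + 181·94 = 0 + 3150 + 10647 + 17014 = 30811
Σ Rᵢ = 0 + 8 + 27 + 45 = 80
N̂ = 30811 / 80 ≈ 385.1 → 385

N ≈ 385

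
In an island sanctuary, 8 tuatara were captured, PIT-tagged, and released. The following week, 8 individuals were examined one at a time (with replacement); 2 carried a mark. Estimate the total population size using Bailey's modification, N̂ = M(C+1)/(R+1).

N = 24

N̂ = 8·(8+1)/(2+1) = 8·9/3 = 72/3 = 24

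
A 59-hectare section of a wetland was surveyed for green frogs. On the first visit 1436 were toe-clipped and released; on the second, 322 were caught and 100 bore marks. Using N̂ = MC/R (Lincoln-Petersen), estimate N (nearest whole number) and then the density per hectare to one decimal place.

N̂ = 1436·322/100 = 462392/100 ≈ 4623.9 → 4624
Density = N̂ / area = 4624 / 59 ≈ 78.37 → 78.4 per hectare

density ≈ 78.4 green frogs per hectare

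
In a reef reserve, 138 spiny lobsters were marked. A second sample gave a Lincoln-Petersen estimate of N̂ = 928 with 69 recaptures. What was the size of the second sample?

From N = M·C/R: C = N·R / M = 928·69 / 138 = 64032 / 138 = 464.

C = 464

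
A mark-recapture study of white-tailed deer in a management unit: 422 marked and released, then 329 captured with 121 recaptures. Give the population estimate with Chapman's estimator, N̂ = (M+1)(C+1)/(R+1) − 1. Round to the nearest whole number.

N̂ = (422+1)(329+1)/(121+1) − 1 = 423·330/122 − 1
= 139590/122 − 1 ≈ 1144.2 − 1 ≈ 1143.2 → 1143

N ≈ 1143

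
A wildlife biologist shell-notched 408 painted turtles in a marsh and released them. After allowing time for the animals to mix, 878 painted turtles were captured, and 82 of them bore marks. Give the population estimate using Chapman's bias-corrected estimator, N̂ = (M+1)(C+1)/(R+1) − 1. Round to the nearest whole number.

N̂ = (408+1)(878+1)/(82+1) − 1 = 409·879/83 − 1
= 359511/83 − 1 ≈ 4331.46 − 1 ≈ 4330.46 → 4330

N ≈ 4330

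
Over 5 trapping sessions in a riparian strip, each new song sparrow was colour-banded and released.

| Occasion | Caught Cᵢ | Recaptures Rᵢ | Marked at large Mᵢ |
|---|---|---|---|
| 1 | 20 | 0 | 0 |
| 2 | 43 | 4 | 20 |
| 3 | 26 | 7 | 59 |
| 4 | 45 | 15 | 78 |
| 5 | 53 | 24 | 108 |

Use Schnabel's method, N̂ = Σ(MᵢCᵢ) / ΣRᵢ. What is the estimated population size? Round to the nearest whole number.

Σ MᵢCᵢ = 0·20 + 20·43 + 59·26 + 78·45 + 108·53 = 0 + 860 + 1534 + 3510 + 5724 = 11628
Σ Rᵢ = 0 + 4 + 7 + 15 + 24 = 50
N̂ = 11628 / 50 ≈ 232.6 → 233

N ≈ 233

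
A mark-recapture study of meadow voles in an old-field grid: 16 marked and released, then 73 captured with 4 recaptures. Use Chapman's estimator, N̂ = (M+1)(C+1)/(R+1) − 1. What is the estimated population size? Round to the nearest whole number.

N̂ = (16+1)(73+1)/(4+1) − 1 = 17·74/5 − 1
= 1258/5 − 1 ≈ 251.6 − 1 ≈ 250.6 → 251

N ≈ 251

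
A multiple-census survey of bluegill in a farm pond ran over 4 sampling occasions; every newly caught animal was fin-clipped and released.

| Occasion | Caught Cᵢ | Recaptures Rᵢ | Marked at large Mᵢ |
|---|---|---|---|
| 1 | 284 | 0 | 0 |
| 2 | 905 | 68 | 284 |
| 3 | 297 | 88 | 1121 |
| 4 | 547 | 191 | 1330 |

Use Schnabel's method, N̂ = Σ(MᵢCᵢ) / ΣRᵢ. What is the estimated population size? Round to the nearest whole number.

N ≈ 3797

Σ MᵢCᵢ = 0·284 + 284·905 + 1121·297 + 1330·547 = 0 + 257020 + 332937 + 727510 = 1317467
Σ Rᵢ = 0 + 68 + 88 + 191 = 347
N̂ = 1317467 / 347 ≈ 3796.7 → 3797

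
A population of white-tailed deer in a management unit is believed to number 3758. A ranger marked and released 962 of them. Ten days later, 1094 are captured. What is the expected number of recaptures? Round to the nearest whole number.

The marked fraction of the population is 962/3758, so in a sample of 1094 expect C·(M/N) marked.
E[R] = 962 × 1094 / 3758 = 1052428 / 3758 ≈ 280.1 → 280

expected recaptures ≈ 280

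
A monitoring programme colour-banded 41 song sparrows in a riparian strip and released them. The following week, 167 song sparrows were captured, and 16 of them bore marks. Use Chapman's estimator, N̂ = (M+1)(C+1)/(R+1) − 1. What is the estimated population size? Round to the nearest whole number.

N ≈ 414

N̂ = (41+1)(167+1)/(16+1) − 1 = 42·168/17 − 1
= 7056/17 − 1 ≈ 415.1 − 1 ≈ 414.1 → 414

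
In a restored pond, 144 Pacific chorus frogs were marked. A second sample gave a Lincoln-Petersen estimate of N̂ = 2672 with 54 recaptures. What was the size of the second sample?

From N = M·C/R: C = N·R / M = 2672·54 / 144 = 144288 / 144 = 1002.

C = 1002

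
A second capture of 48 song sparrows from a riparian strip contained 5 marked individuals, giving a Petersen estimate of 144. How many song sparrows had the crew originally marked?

M = 15

From N = M·C/R: M = N·R / C = 144·5 / 48 = 720 / 48 = 15.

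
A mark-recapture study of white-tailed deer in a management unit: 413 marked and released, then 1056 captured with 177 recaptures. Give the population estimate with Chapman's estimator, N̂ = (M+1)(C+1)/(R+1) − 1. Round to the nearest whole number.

N ≈ 2457

N̂ = (413+1)(1056+1)/(177+1) − 1 = 414·1057/178 − 1
= 437598/178 − 1 ≈ 2458.4 − 1 ≈ 2457.4 → 2457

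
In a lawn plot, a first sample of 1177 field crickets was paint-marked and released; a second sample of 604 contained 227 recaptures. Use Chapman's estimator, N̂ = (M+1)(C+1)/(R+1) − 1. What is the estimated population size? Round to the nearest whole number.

N ≈ 3125

N̂ = (1177+1)(604+1)/(227+1) − 1 = 1178·605/228 − 1
= 712690/228 − 1 ≈ 3125.8 − 1 ≈ 3124.8 → 3125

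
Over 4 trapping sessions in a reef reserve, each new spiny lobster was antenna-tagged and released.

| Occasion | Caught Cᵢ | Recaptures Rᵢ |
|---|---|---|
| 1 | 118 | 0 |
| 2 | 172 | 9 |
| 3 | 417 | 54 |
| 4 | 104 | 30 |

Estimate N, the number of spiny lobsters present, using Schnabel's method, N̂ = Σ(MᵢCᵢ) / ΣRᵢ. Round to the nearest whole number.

Marked at large before each occasion: Mᵢ = Σⱼ<ᵢ (Cⱼ − Rⱼ) → M1=0, M2=118, M3=281, M4=644
Σ MᵢCᵢ = 0·118 + 118·172 + 281·417 + 644·104 = 0 + 20296 + 117177 + 66976 = 204449
Σ Rᵢ = 0 + 9 + 54 + 30 = 93
N̂ = 204449 / 93 ≈ 2198.4 → 2198

N ≈ 2198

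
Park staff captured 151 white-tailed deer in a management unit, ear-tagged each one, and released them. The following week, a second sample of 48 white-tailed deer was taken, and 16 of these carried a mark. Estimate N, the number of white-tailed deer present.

N = 453

If marked individuals mix randomly, R/C ≈ M/N, giving N ≈ M·C/R.
N = (151 × 48) / 16 = 7248 / 16 = 453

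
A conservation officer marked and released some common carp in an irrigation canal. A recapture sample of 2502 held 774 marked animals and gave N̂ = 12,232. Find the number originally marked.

M = 3784

From N = M·C/R: M = N·R / C = 12232·774 / 2502 = 9467568 / 2502 = 3784.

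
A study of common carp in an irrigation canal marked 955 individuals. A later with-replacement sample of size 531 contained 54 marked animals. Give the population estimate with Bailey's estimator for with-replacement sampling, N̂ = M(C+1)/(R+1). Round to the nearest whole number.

N ≈ 9237

N̂ = 955·(531+1)/(54+1) = 955·532/55 = 508060/55 ≈ 9237.45 → 9237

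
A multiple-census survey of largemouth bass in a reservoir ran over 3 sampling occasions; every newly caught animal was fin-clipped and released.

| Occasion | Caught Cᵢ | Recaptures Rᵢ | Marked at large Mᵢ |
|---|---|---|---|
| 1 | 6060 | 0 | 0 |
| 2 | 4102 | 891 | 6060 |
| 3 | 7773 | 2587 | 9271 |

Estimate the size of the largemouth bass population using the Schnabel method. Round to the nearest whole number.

Σ MᵢCᵢ = 0·6060 + 6060·4102 + 9271·7773 = 0 + 24858120 + 72063483 = 96921603
Σ Rᵢ = 0 + 891 + 2587 = 3478
N̂ = 96921603 / 3478 ≈ 27867.1 → 27867

N ≈ 27,867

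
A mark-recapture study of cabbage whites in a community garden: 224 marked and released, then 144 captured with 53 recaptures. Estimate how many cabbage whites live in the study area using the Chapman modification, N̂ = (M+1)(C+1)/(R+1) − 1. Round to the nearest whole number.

N̂ = (224+1)(144+1)/(53+1) − 1 = 225·145/54 − 1
= 32625/54 − 1 ≈ 604.2 − 1 ≈ 603.2 → 603

N ≈ 603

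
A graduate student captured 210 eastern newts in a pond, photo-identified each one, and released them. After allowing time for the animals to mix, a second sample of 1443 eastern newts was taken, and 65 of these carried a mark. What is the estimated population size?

N = 4662

The marked fraction in the recapture sample should equal the marked fraction in the population: 65/1443 = 210/N.
N = (210 × 1443) / 65 = 303030 / 65 = 4662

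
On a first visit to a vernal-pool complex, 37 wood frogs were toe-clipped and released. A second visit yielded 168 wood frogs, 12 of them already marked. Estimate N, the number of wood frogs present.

N = (37 × 168) / 12 = 6216 / 12 = 518

N = 518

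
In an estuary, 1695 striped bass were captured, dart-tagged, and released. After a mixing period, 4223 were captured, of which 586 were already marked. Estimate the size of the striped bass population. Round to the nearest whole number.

If marked individuals mix randomly, R/C ≈ M/N, giving N ≈ M·C/R.
N = (1695 × 4223) / 586 = 7157985 / 586 ≈ 12215.0 → 12215

N ≈ 12,215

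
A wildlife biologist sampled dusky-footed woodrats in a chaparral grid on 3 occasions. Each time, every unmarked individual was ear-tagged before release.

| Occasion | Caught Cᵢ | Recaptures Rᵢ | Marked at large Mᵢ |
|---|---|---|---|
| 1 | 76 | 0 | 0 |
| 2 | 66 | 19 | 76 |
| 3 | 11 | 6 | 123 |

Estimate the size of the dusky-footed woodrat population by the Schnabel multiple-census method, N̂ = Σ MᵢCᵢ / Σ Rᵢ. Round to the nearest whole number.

Σ MᵢCᵢ = 0·76 + 76·66 + 123·11 = 0 + 5016 + 1353 = 6369
Σ Rᵢ = 0 + 19 + 6 = 25
N̂ = 6369 / 25 ≈ 254.8 → 255

N ≈ 255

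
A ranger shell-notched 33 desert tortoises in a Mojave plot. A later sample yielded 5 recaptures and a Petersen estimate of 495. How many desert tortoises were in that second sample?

C = 75

From N = M·C/R: C = N·R / M = 495·5 / 33 = 2475 / 33 = 75.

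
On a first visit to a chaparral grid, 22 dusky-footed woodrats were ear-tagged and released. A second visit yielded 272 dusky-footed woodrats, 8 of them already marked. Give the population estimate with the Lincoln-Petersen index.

N = 748

The marked fraction in the recapture sample should equal the marked fraction in the population: 8/272 = 22/N.
N = (22 × 272) / 8 = 5984 / 8 = 748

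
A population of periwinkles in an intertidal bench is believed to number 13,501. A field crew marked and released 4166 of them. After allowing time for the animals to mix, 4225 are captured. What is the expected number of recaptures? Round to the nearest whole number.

expected recaptures ≈ 1304

Expected recaptures E[R] = M·C / N.
E[R] = 4166 × 4225 / 13501 = 17601350 / 13501 ≈ 1303.7 → 1304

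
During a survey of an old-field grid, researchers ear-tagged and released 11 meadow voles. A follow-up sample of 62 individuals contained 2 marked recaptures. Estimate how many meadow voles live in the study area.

N = (11 × 62) / 2 = 682 / 2 = 341

N = 341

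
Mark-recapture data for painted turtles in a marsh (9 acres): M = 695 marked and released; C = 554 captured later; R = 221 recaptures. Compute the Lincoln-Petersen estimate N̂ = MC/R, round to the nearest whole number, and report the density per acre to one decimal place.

N̂ = 695·554/221 = 385030/221 ≈ 1742.2 → 1742
Density = N̂ / area = 1742 / 9 ≈ 193.56 → 193.6 per acre

density ≈ 193.6 painted turtles per acre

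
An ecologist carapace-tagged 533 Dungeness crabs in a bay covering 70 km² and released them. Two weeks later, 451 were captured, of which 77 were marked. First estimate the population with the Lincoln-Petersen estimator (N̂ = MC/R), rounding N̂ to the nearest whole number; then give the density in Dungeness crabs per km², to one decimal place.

density ≈ 44.6 Dungeness crabs per km²

N̂ = 533·451/77 = 240383/77 ≈ 3121.9 → 3122
Density = N̂ / area = 3122 / 70 ≈ 44.60 → 44.6 per km²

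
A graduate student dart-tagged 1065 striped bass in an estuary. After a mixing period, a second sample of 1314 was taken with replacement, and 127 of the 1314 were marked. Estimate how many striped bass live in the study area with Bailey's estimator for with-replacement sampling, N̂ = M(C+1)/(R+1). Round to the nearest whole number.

N̂ = 1065·(1314+1)/(127+1) = 1065·1315/128 = 1400475/128 ≈ 10941.2 → 10941

N ≈ 10,941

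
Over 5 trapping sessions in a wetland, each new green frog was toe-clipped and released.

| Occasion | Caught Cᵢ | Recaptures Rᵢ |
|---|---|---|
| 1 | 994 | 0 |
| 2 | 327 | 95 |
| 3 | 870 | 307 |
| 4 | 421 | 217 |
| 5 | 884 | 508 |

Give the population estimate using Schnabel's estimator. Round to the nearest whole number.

N ≈ 3466

Marked at large before each occasion: Mᵢ = Σⱼ<ᵢ (Cⱼ − Rⱼ) → M1=0, M2=994, M3=1226, M4=1789, M5=1993
Σ MᵢCᵢ = 0·994 + 994·327 + 1226·870 + 1789·421 + 1993·884 = 0 + 325038 + 1066620 + 753169 + 1761812 = 3906639
Σ Rᵢ = 0 + 95 + 307 + 217 + 508 = 1127
N̂ = 3906639 / 1127 ≈ 3466.4 → 3466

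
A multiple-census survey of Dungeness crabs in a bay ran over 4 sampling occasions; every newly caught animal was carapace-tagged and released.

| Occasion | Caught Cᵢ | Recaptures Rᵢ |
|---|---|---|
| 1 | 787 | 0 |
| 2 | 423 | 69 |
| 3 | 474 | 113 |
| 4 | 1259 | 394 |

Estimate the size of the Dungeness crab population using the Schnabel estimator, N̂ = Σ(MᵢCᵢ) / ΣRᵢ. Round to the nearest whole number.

N ≈ 4800

Marked at large before each occasion: Mᵢ = Σⱼ<ᵢ (Cⱼ − Rⱼ) → M1=0, M2=787, M3=1141, M4=1502
Σ MᵢCᵢ = 0·787 + 787·423 + 1141·474 + 1502·1259 = 0 + 332901 + 540834 + 1891018 = 2764753
Σ Rᵢ = 0 + 69 + 113 + 394 = 576
N̂ = 2764753 / 576 ≈ 4799.9 → 4800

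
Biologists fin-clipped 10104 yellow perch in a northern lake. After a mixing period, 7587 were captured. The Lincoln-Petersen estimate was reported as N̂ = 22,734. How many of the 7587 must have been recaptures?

From N = M·C/R: R = M·C / N = 10104·7587 / 22734 = 76659048 / 22734 = 3372.

R = 3372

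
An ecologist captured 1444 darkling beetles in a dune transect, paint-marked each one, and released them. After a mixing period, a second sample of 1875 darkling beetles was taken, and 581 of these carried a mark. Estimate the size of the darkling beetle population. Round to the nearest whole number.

N ≈ 4660

N = (1444 × 1875) / 581 = 2707500 / 581 ≈ 4660.1 → 4660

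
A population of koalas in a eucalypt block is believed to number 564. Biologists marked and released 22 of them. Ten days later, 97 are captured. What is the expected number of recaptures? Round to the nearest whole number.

expected recaptures ≈ 4

Expected recaptures E[R] = M·C / N.
E[R] = 22 × 97 / 564 = 2134 / 564 ≈ 3.8 → 4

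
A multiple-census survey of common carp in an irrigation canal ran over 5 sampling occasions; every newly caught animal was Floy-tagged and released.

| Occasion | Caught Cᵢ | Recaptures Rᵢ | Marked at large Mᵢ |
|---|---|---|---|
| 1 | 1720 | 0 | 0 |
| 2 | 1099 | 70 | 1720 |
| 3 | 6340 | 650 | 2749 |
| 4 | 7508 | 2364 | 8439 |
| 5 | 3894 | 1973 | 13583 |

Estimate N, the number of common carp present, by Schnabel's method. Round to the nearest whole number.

N ≈ 26,809

Σ MᵢCᵢ = 0·1720 + 1720·1099 + 2749·6340 + 8439·7508 + 13583·3894 = 0 + 1890280 + 17428660 + 63360012 + 52892202 = 135571154
Σ Rᵢ = 0 + 70 + 650 + 2364 + 1973 = 5057
N̂ = 135571154 / 5057 ≈ 26808.6 → 26809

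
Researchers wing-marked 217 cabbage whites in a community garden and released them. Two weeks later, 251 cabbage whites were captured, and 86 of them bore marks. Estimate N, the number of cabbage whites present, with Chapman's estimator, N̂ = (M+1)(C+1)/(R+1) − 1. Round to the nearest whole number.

N̂ = (217+1)(251+1)/(86+1) − 1 = 218·252/87 − 1
= 54936/87 − 1 ≈ 631.4 − 1 ≈ 630.4 → 630

N ≈ 630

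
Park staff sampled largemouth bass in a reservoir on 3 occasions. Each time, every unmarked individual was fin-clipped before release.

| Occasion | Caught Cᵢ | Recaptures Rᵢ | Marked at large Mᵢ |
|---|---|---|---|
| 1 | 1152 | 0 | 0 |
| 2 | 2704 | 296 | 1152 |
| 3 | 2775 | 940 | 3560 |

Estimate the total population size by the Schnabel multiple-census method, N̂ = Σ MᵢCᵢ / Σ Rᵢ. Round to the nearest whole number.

Σ MᵢCᵢ = 0·1152 + 1152·2704 + 3560·2775 = 0 + 3115008 + 9879000 = 12994008
Σ Rᵢ = 0 + 296 + 940 = 1236
N̂ = 12994008 / 1236 ≈ 10513.0 → 10513

N ≈ 10,513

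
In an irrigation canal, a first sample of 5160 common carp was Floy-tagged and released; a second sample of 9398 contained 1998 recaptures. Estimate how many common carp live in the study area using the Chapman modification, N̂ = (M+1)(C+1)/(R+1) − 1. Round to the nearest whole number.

N ≈ 24,265

N̂ = (5160+1)(9398+1)/(1998+1) − 1 = 5161·9399/1999 − 1
= 48508239/1999 − 1 ≈ 24266.3 − 1 ≈ 24265.3 → 24265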